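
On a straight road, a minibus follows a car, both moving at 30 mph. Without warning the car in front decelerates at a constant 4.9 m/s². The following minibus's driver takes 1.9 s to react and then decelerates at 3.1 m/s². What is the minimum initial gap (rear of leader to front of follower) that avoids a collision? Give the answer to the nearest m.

Minimum gap ≈ 36 m

30 mph × 0.44704 = 13.4112 m/s.
Leader travels v²/(2a_L) = 179.860 / 9.800 = 18.353 m before stopping.
Follower covers v·t_r = 13.4112 × 1.9 = 25.481 m while reacting, then v²/(2a_F) = 179.860 / 6.200 = 29.010 m while braking, for a total of 25.481 + 29.010 = 54.491 m.
Since a_F ≤ a_L and the follower starts braking later, the follower is never slower than the leader, so the closest approach is when both have stopped.
Minimum gap = 54.491 − 18.353 = 36.138 m.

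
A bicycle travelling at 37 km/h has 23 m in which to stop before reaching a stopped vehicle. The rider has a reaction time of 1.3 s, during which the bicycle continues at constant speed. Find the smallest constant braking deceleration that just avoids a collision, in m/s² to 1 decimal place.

37 km/h ÷ 3.6 = 10.2778 m/s.
Distance covered during reaction = 10.2778 × 1.3 = 13.361 m.
Distance available for braking: 23 − 13.361 = 9.639 m.
v² = 2a·d ⇒ a = v²/(2d) = 10.2778² / (2 × 9.639) = 105.633 / 19.278 = 5.4795 m/s².

Required deceleration ≈ 5.5 m/s²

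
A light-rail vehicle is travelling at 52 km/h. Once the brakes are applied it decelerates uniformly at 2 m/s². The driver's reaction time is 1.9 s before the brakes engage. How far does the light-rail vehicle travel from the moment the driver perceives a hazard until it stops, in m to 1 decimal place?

52 km/h ÷ 3.6 = 14.4444 m/s.
Reaction distance = v·t_r = 14.4444 × 1.9 = 27.444 m.
Braking distance = v²/(2a) = 14.4444² / (2 × 2.000) = 208.641 / 4.000 = 52.160 m.
Total = 27.444 + 52.160 = 79.604 m.

Total stopping distance ≈ 79.6 m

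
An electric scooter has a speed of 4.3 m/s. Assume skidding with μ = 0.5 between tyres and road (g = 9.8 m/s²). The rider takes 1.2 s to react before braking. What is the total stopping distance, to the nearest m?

a = μg = 0.5 × 9.8 = 4.900 m/s².
Reaction distance = v·t_r = 4.3000 × 1.2 = 5.160 m.
Braking distance = v²/(2a) = 4.3000² / (2 × 4.900) = 18.490 / 9.800 = 1.887 m.
Total = 5.160 + 1.887 = 7.047 m.

Total stopping distance ≈ 7 m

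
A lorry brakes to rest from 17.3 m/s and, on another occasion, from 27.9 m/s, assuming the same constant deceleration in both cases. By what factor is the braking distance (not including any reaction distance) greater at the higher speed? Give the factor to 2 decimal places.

Factor ≈ 2.60

Braking distance d = v²/(2a), so with a fixed, d ∝ v².
Factor = (27.9/17.3)² = 1.6127² = 2.6008.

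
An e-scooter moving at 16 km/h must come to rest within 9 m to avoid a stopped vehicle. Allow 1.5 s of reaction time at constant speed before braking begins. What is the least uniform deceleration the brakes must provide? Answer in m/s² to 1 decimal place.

16 km/h ÷ 3.6 = 4.4444 m/s.
Distance covered during reaction = 4.4444 × 1.5 = 6.667 m.
Distance available for braking: 9 − 6.667 = 2.333 m.
v² = 2a·d ⇒ a = v²/(2d) = 4.4444² / (2 × 2.333) = 19.753 / 4.666 = 4.2334 m/s².

Required deceleration ≈ 4.2 m/s²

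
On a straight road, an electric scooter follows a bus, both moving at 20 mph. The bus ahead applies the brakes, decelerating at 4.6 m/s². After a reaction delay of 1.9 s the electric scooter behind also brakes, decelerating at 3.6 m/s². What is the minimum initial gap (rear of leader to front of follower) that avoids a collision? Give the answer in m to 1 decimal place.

20 mph × 0.44704 = 8.9408 m/s.
Leader travels v²/(2a_L) = 79.938 / 9.200 = 8.689 m before stopping.
Follower covers v·t_r = 8.9408 × 1.9 = 16.988 m while reacting, then v²/(2a_F) = 79.938 / 7.200 = 11.103 m while braking, for a total of 16.988 + 11.103 = 28.091 m.
Since a_F ≤ a_L and the follower starts braking later, the follower is never slower than the leader, so the closest approach is when both have stopped.
Minimum gap = 28.091 − 8.689 = 19.402 m.

Minimum gap ≈ 19.4 m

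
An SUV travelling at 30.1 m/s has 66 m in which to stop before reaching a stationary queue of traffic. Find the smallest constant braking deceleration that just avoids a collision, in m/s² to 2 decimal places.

v² = 2a·d ⇒ a = v²/(2d) = 30.1000² / (2 × 66.000) = 906.010 / 132.000 = 6.8637 m/s².

Required deceleration ≈ 6.86 m/s²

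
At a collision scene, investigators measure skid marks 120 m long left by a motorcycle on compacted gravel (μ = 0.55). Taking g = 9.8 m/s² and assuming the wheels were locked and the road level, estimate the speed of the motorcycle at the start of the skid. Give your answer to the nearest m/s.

Deceleration a = μg = 0.55 × 9.8 = 5.390 m/s².
v = √(2a·d) = √(2 × 5.390 × 120) = √1293.600 = 35.9667 m/s.

Initial speed ≈ 36 m/s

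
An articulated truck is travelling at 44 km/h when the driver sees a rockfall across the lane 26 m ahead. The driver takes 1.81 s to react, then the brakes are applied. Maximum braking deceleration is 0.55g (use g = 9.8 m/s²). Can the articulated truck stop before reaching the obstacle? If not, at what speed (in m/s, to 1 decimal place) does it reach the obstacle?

No — it strikes the obstacle at 10.4 m/s

44 km/h ÷ 3.6 = 12.2222 m/s.
a = 0.55 × 9.8 = 5.390 m/s².
Reaction distance = 12.2222 × 1.81 = 22.122 m.
Braking distance needed to stop: v²/(2a) = 149.382 / 10.780 = 13.857 m, so total needed = 22.122 + 13.857 = 35.979 m > 26 m — it cannot stop.
Distance remaining when braking begins: 26 − 22.122 = 3.878 m.
v² = v₀² − 2a·d = 149.382 − 2 × 5.390 × 3.878 = 107.577 m²/s².
v = √107.577 = 10.372 m/s.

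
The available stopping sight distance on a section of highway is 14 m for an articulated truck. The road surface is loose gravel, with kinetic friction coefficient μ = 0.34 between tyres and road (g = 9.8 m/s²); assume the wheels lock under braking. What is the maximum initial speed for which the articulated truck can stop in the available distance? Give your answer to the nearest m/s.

Maximum speed ≈ 10 m/s

a = μg = 0.34 × 9.8 = 3.332 m/s².
v²/(2a) = d ⇒ v = √(2 × 3.332 × 14) = √93.30 = 9.6592 m/s.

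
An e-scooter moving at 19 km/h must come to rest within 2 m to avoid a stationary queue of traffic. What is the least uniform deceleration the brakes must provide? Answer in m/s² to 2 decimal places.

Required deceleration ≈ 6.96 m/s²

19 km/h ÷ 3.6 = 5.2778 m/s.
v² = 2a·d ⇒ a = v²/(2d) = 5.2778² / (2 × 2.000) = 27.855 / 4.000 = 6.9638 m/s².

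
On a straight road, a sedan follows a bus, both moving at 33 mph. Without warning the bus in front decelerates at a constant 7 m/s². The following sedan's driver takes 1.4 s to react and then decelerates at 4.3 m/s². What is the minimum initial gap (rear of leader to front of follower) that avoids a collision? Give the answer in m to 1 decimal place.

Minimum gap ≈ 30.4 m

33 mph × 0.44704 = 14.7523 m/s.
Leader travels v²/(2a_L) = 217.630 / 14.000 = 15.545 m before stopping.
Follower covers v·t_r = 14.7523 × 1.4 = 20.653 m while reacting, then v²/(2a_F) = 217.630 / 8.600 = 25.306 m while braking, for a total of 20.653 + 25.306 = 45.959 m.
Since a_F ≤ a_L and the follower starts braking later, the follower is never slower than the leader, so the closest approach is when both have stopped.
Minimum gap = 45.959 − 15.545 = 30.414 m.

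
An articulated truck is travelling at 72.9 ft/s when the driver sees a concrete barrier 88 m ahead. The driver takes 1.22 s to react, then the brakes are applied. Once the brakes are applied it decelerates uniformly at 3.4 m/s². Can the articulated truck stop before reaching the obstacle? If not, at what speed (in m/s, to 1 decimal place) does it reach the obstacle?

72.9 ft/s × 0.3048 = 22.2199 m/s.
Reaction distance = 22.2199 × 1.22 = 27.108 m.
Braking distance needed to stop: v²/(2a) = 493.724 / 6.800 = 72.606 m, so total needed = 27.108 + 72.606 = 99.714 m > 88 m — it cannot stop.
Distance remaining when braking begins: 88 − 27.108 = 60.892 m.
v² = v₀² − 2a·d = 493.724 − 2 × 3.400 × 60.892 = 79.658 m²/s².
v = √79.658 = 8.925 m/s.

No — it strikes the obstacle at 8.9 m/s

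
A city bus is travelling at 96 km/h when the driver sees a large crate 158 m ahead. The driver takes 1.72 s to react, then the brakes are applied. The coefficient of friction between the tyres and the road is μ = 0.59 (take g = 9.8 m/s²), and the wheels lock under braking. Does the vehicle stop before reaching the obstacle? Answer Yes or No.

Yes

96 km/h ÷ 3.6 = 26.6667 m/s.
a = μg = 0.59 × 9.8 = 5.782 m/s².
Reaction distance = 26.6667 × 1.72 = 45.867 m.
Braking distance = v²/(2a) = 711.113 / 11.564 = 61.494 m.
Total stopping distance = 45.867 + 61.494 = 107.361 m, vs 158 m available — it stops with 158 − 107.361 = 50.639 m to spare.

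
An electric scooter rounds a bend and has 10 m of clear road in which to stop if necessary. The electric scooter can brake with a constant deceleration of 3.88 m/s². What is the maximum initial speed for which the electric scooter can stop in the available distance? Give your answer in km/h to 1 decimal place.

v²/(2a) = d ⇒ v = √(2 × 3.880 × 10) = √77.60 = 8.8091 m/s.
8.8091 m/s × 3.6 = 31.713 km/h.

Maximum speed ≈ 31.7 km/h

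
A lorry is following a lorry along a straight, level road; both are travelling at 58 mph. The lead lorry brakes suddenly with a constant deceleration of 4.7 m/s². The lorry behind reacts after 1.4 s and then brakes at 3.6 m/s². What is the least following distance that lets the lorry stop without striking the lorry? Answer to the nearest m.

Minimum gap ≈ 58 m

58 mph × 0.44704 = 25.9283 m/s.
Leader travels v²/(2a_L) = 672.277 / 9.400 = 71.519 m before stopping.
Follower covers v·t_r = 25.9283 × 1.4 = 36.300 m while reacting, then v²/(2a_F) = 672.277 / 7.200 = 93.372 m while braking, for a total of 36.300 + 93.372 = 129.672 m.
Since a_F ≤ a_L and the follower starts braking later, the follower is never slower than the leader, so the closest approach is when both have stopped.
Minimum gap = 129.672 − 71.519 = 58.153 m.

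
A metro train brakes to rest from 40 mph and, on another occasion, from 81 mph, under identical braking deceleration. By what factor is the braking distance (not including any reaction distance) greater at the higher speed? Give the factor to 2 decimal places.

Factor ≈ 4.10

Braking distance d = v²/(2a), so with a fixed, d ∝ v².
Factor = (81/40)² = 2.0250² = 4.1006.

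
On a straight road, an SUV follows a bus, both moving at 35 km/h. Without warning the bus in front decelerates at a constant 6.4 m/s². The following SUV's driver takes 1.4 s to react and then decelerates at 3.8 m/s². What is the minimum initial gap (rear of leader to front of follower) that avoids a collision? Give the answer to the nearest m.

Minimum gap ≈ 19 m

35 km/h ÷ 3.6 = 9.7222 m/s.
Leader travels v²/(2a_L) = 94.521 / 12.800 = 7.384 m before stopping.
Follower covers v·t_r = 9.7222 × 1.4 = 13.611 m while reacting, then v²/(2a_F) = 94.521 / 7.600 = 12.437 m while braking, for a total of 13.611 + 12.437 = 26.048 m.
Since a_F ≤ a_L and the follower starts braking later, the follower is never slower than the leader, so the closest approach is when both have stopped.
Minimum gap = 26.048 − 7.384 = 18.664 m.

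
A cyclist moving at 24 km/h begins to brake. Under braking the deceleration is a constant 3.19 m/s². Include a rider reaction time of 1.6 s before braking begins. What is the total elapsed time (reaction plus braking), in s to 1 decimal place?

Total time ≈ 3.7 s

24 km/h ÷ 3.6 = 6.6667 m/s.
Braking time = v/a = 6.6667 / 3.190 = 2.090 s.
Total = 1.6 + 2.090 = 3.690 s.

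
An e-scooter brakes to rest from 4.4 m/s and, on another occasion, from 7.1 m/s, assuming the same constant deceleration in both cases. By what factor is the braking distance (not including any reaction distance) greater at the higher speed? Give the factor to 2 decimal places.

Factor ≈ 2.60

Braking distance d = v²/(2a), so with a fixed, d ∝ v².
Factor = (7.1/4.4)² = 1.6136² = 2.6037.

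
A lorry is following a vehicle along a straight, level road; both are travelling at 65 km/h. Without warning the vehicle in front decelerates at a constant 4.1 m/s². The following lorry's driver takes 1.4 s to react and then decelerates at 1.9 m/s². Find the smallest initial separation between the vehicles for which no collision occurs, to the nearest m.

Minimum gap ≈ 71 m

65 km/h ÷ 3.6 = 18.0556 m/s.
Leader travels v²/(2a_L) = 326.005 / 8.200 = 39.757 m before stopping.
Follower covers v·t_r = 18.0556 × 1.4 = 25.278 m while reacting, then v²/(2a_F) = 326.005 / 3.800 = 85.791 m while braking, for a total of 25.278 + 85.791 = 111.069 m.
Since a_F ≤ a_L and the follower starts braking later, the follower is never slower than the leader, so the closest approach is when both have stopped.
Minimum gap = 111.069 − 39.757 = 71.312 m.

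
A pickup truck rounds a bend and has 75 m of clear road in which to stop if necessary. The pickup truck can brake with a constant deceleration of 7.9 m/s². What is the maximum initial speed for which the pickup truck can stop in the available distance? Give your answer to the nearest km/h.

Maximum speed ≈ 124 km/h

v²/(2a) = d ⇒ v = √(2 × 7.900 × 75) = √1185.00 = 34.4238 m/s.
34.4238 m/s × 3.6 = 123.926 km/h.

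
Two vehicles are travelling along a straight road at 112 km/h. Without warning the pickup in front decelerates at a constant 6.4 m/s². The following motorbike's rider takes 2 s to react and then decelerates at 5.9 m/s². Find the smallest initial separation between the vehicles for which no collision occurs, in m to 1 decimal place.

112 km/h ÷ 3.6 = 31.1111 m/s.
Leader travels v²/(2a_L) = 967.901 / 12.800 = 75.617 m before stopping.
Follower covers v·t_r = 31.1111 × 2 = 62.222 m while reacting, then v²/(2a_F) = 967.901 / 11.800 = 82.026 m while braking, for a total of 62.222 + 82.026 = 144.248 m.
Since a_F ≤ a_L and the follower starts braking later, the follower is never slower than the leader, so the closest approach is when both have stopped.
Minimum gap = 144.248 − 75.617 = 68.631 m.

Minimum gap ≈ 68.6 m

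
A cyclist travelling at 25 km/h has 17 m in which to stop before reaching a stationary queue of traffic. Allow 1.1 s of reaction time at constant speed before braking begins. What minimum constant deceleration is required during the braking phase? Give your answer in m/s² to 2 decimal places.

25 km/h ÷ 3.6 = 6.9444 m/s.
Distance covered during reaction = 6.9444 × 1.1 = 7.639 m.
Distance available for braking: 17 − 7.639 = 9.361 m.
v² = 2a·d ⇒ a = v²/(2d) = 6.9444² / (2 × 9.361) = 48.225 / 18.722 = 2.5758 m/s².

Required deceleration ≈ 2.58 m/s²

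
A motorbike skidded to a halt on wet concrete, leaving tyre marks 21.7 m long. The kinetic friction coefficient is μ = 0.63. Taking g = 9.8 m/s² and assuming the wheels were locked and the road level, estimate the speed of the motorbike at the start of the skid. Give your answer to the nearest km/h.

Deceleration a = μg = 0.63 × 9.8 = 6.174 m/s².
v = √(2a·d) = √(2 × 6.174 × 21.7) = √267.952 = 16.3692 m/s.
= 16.3692 × 3.6 = 58.929 km/h.

Initial speed ≈ 59 km/h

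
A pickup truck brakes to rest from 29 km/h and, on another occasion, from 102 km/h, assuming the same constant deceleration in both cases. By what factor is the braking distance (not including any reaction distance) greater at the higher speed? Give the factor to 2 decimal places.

Braking distance d = v²/(2a), so with a fixed, d ∝ v².
Factor = (102/29)² = 3.5172² = 12.3707.

Factor ≈ 12.37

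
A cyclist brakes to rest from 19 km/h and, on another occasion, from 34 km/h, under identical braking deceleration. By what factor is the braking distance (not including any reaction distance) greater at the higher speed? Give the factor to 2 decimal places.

Braking distance d = v²/(2a), so with a fixed, d ∝ v².
Factor = (34/19)² = 1.7895² = 3.2023.

Factor ≈ 3.20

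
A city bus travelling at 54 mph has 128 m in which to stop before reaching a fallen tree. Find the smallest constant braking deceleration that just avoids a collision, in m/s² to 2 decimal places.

Required deceleration ≈ 2.28 m/s²

54 mph × 0.44704 = 24.1402 m/s.
v² = 2a·d ⇒ a = v²/(2d) = 24.1402² / (2 × 128.000) = 582.749 / 256.000 = 2.2764 m/s².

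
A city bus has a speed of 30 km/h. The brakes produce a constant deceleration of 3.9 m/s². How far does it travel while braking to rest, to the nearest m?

30 km/h ÷ 3.6 = 8.3333 m/s.
Braking distance = v²/(2a) = 8.3333² / (2 × 3.900) = 69.444 / 7.800 = 8.903 m.

Braking distance ≈ 9 m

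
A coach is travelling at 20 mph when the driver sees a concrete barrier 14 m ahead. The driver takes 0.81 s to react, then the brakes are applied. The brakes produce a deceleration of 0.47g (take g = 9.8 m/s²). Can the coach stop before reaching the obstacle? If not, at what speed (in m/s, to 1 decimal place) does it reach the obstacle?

No — it strikes the obstacle at 4.2 m/s

20 mph × 0.44704 = 8.9408 m/s.
a = 0.47 × 9.8 = 4.606 m/s².
Reaction distance = 8.9408 × 0.81 = 7.242 m.
Braking distance needed to stop: v²/(2a) = 79.938 / 9.212 = 8.678 m, so total needed = 7.242 + 8.678 = 15.920 m > 14 m — it cannot stop.
Distance remaining when braking begins: 14 − 7.242 = 6.758 m.
v² = v₀² − 2a·d = 79.938 − 2 × 4.606 × 6.758 = 17.683 m²/s².
v = √17.683 = 4.205 m/s.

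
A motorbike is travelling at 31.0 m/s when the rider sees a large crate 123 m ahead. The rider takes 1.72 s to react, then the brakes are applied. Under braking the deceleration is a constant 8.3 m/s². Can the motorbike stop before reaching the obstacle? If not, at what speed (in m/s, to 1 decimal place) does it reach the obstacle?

Yes — it stops about 11.8 m short of the obstacle, so it never reaches it

Reaction distance = 31.0000 × 1.72 = 53.320 m.
Braking distance = v²/(2a) = 961.000 / 16.600 = 57.892 m.
Total stopping distance = 53.320 + 57.892 = 111.212 m, vs 123 m available — it stops with 123 − 111.212 = 11.788 m to spare.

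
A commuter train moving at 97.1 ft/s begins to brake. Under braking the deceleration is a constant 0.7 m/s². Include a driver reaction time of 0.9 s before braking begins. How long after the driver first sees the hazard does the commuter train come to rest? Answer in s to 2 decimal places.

97.1 ft/s × 0.3048 = 29.5961 m/s.
Braking time = v/a = 29.5961 / 0.700 = 42.280 s.
Total = 0.9 + 42.280 = 43.180 s.

Total time ≈ 43.18 s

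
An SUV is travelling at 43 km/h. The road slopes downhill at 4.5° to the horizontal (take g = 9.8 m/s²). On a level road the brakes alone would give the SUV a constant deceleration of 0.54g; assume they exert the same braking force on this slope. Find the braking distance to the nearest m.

Braking distance ≈ 16 m

43 km/h ÷ 3.6 = 11.9444 m/s.
a = 0.54 × 9.8 = 5.292 m/s².
Gravity along the downhill slope reduces the braking deceleration: a_eff = 5.292 − 9.8·sin 4.5° = 5.292 − 0.769 = 4.523 m/s².
Braking distance = v²/(2a) = 11.9444² / (2 × 4.523) = 142.669 / 9.046 = 15.772 m.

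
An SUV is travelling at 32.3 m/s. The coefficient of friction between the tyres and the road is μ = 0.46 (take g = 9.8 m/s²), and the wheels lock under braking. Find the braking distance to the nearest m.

a = μg = 0.46 × 9.8 = 4.508 m/s².
Braking distance = v²/(2a) = 32.3000² / (2 × 4.508) = 1043.290 / 9.016 = 115.715 m.

Braking distance ≈ 116 m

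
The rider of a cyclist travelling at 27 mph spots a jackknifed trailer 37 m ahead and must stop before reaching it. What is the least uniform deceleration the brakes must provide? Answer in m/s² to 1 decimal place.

27 mph × 0.44704 = 12.0701 m/s.
v² = 2a·d ⇒ a = v²/(2d) = 12.0701² / (2 × 37.000) = 145.687 / 74.000 = 1.9687 m/s².

Required deceleration ≈ 2.0 m/s²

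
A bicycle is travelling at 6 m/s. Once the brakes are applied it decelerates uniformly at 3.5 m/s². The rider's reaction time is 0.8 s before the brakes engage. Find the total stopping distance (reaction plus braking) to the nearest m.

Total stopping distance ≈ 10 m

Reaction distance = v·t_r = 6.0000 × 0.8 = 4.800 m.
Braking distance = v²/(2a) = 6.0000² / (2 × 3.500) = 36.000 / 7.000 = 5.143 m.
Total = 4.800 + 5.143 = 9.943 m.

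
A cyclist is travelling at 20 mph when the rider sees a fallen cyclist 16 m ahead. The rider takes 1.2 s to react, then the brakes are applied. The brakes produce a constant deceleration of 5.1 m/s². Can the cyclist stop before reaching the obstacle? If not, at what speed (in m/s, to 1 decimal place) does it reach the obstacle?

20 mph × 0.44704 = 8.9408 m/s.
Reaction distance = 8.9408 × 1.2 = 10.729 m.
Braking distance needed to stop: v²/(2a) = 79.938 / 10.200 = 7.837 m, so total needed = 10.729 + 7.837 = 18.566 m > 16 m — it cannot stop.
Distance remaining when braking begins: 16 − 10.729 = 5.271 m.
v² = v₀² − 2a·d = 79.938 − 2 × 5.100 × 5.271 = 26.174 m²/s².
v = √26.174 = 5.116 m/s.

No — it strikes the obstacle at 5.1 m/s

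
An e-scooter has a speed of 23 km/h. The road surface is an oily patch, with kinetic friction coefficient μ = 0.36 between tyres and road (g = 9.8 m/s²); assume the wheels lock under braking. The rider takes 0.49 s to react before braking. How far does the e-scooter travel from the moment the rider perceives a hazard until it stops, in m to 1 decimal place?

23 km/h ÷ 3.6 = 6.3889 m/s.
a = μg = 0.36 × 9.8 = 3.528 m/s².
Reaction distance = v·t_r = 6.3889 × 0.49 = 3.131 m.
Braking distance = v²/(2a) = 6.3889² / (2 × 3.528) = 40.818 / 7.056 = 5.785 m.
Total = 3.131 + 5.785 = 8.916 m.

Total stopping distance ≈ 8.9 m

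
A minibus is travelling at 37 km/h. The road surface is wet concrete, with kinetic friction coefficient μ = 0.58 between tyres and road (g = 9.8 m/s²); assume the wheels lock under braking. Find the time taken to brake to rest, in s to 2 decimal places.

37 km/h ÷ 3.6 = 10.2778 m/s.
a = μg = 0.58 × 9.8 = 5.684 m/s².
Braking time = v/a = 10.2778 / 5.684 = 1.808 s.

Braking time ≈ 1.81 s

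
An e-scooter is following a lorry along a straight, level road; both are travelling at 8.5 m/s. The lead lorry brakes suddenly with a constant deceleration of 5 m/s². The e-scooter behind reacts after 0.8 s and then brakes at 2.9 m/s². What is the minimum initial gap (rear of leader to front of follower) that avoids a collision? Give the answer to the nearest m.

Leader travels v²/(2a_L) = 72.250 / 10.000 = 7.225 m before stopping.
Follower covers v·t_r = 8.5000 × 0.8 = 6.800 m while reacting, then v²/(2a_F) = 72.250 / 5.800 = 12.457 m while braking, for a total of 6.800 + 12.457 = 19.257 m.
Since a_F ≤ a_L and the follower starts braking later, the follower is never slower than the leader, so the closest approach is when both have stopped.
Minimum gap = 19.257 − 7.225 = 12.032 m.

Minimum gap ≈ 12 m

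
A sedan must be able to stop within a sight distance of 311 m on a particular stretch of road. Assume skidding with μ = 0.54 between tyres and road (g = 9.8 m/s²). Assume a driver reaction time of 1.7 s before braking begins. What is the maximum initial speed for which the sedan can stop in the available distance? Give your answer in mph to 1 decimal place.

a = μg = 0.54 × 9.8 = 5.292 m/s².
Stopping distance: v·t_r + v²/(2a) = 311 with t_r = 1.7 s and a = 5.292 m/s².
So v² + 17.993 v − 3291.62 = 0.
Positive root: v = −a·t_r + √((a·t_r)² + 2a·d) = −8.996 + √(80.928 + 3291.62) = 49.0776 m/s.
49.0776 m/s ÷ 0.44704 = 109.783 mph.

Maximum speed ≈ 109.8 mph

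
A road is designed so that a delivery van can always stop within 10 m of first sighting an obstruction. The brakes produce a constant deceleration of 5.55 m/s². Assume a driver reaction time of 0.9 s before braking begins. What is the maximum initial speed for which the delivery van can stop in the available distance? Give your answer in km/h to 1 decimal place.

Stopping distance: v·t_r + v²/(2a) = 10 with t_r = 0.9 s and a = 5.550 m/s².
So v² + 9.990 v − 111.00 = 0.
Positive root: v = −a·t_r + √((a·t_r)² + 2a·d) = −4.995 + √(24.950 + 111.00) = 6.6648 m/s.
6.6648 m/s × 3.6 = 23.993 km/h.

Maximum speed ≈ 24.0 km/h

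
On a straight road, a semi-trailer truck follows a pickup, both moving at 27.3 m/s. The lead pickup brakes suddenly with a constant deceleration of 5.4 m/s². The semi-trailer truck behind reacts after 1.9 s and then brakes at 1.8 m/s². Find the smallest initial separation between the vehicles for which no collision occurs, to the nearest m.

Leader travels v²/(2a_L) = 745.290 / 10.800 = 69.008 m before stopping.
Follower covers v·t_r = 27.3000 × 1.9 = 51.870 m while reacting, then v²/(2a_F) = 745.290 / 3.600 = 207.025 m while braking, for a total of 51.870 + 207.025 = 258.895 m.
Since a_F ≤ a_L and the follower starts braking later, the follower is never slower than the leader, so the closest approach is when both have stopped.
Minimum gap = 258.895 − 69.008 = 189.887 m.

Minimum gap ≈ 190 m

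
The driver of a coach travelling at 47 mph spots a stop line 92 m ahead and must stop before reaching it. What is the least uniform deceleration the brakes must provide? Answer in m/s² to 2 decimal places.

47 mph × 0.44704 = 21.0109 m/s.
v² = 2a·d ⇒ a = v²/(2d) = 21.0109² / (2 × 92.000) = 441.458 / 184.000 = 2.3992 m/s².

Required deceleration ≈ 2.40 m/s²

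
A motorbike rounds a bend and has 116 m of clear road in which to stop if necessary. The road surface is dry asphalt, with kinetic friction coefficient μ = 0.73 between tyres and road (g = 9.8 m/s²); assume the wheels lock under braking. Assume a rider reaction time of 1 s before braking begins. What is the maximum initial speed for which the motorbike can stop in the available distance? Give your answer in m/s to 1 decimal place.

Maximum speed ≈ 34.2 m/s

a = μg = 0.73 × 9.8 = 7.154 m/s².
Stopping distance: v·t_r + v²/(2a) = 116 with t_r = 1 s and a = 7.154 m/s².
So v² + 14.308 v − 1659.73 = 0.
Positive root: v = −a·t_r + √((a·t_r)² + 2a·d) = −7.154 + √(51.180 + 1659.73) = 34.2091 m/s.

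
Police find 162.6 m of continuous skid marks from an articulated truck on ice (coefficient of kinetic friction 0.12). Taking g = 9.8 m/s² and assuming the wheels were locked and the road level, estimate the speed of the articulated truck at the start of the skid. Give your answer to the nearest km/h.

Deceleration a = μg = 0.12 × 9.8 = 1.176 m/s².
v = √(2a·d) = √(2 × 1.176 × 162.6) = √382.435 = 19.5559 m/s.
= 19.5559 × 3.6 = 70.401 km/h.

Initial speed ≈ 70 km/h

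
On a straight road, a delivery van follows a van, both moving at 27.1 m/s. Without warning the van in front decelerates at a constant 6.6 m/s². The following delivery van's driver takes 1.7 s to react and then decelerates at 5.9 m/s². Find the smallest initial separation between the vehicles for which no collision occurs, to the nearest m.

Minimum gap ≈ 53 m

Leader travels v²/(2a_L) = 734.410 / 13.200 = 55.637 m before stopping.
Follower covers v·t_r = 27.1000 × 1.7 = 46.070 m while reacting, then v²/(2a_F) = 734.410 / 11.800 = 62.238 m while braking, for a total of 46.070 + 62.238 = 108.308 m.
Since a_F ≤ a_L and the follower starts braking later, the follower is never slower than the leader, so the closest approach is when both have stopped.
Minimum gap = 108.308 − 55.637 = 52.671 m.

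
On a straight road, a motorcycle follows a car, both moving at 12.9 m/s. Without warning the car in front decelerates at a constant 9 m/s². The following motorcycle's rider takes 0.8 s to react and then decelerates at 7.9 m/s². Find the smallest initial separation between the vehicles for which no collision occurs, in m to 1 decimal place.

Leader travels v²/(2a_L) = 166.410 / 18.000 = 9.245 m before stopping.
Follower covers v·t_r = 12.9000 × 0.8 = 10.320 m while reacting, then v²/(2a_F) = 166.410 / 15.800 = 10.532 m while braking, for a total of 10.320 + 10.532 = 20.852 m.
Since a_F ≤ a_L and the follower starts braking later, the follower is never slower than the leader, so the closest approach is when both have stopped.
Minimum gap = 20.852 − 9.245 = 11.607 m.

Minimum gap ≈ 11.6 m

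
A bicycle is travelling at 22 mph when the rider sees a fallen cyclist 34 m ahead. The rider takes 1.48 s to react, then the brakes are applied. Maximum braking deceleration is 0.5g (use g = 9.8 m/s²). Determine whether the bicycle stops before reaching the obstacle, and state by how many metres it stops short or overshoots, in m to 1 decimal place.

Yes — it stops 9.6 m short of the obstacle

22 mph × 0.44704 = 9.8349 m/s.
a = 0.5 × 9.8 = 4.900 m/s².
Reaction distance = 9.8349 × 1.48 = 14.556 m.
Braking distance = v²/(2a) = 96.725 / 9.800 = 9.870 m.
Total stopping distance = 14.556 + 9.870 = 24.426 m, vs 34 m available — it stops with 34 − 24.426 = 9.574 m to spare.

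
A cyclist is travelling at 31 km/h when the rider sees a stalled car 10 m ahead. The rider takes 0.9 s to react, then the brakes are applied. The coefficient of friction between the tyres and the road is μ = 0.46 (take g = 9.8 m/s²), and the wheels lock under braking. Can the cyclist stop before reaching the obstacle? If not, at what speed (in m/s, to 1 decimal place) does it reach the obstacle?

31 km/h ÷ 3.6 = 8.6111 m/s.
a = μg = 0.46 × 9.8 = 4.508 m/s².
Reaction distance = 8.6111 × 0.9 = 7.750 m.
Braking distance needed to stop: v²/(2a) = 74.151 / 9.016 = 8.224 m, so total needed = 7.750 + 8.224 = 15.974 m > 10 m — it cannot stop.
Distance remaining when braking begins: 10 − 7.750 = 2.250 m.
v² = v₀² − 2a·d = 74.151 − 2 × 4.508 × 2.250 = 53.865 m²/s².
v = √53.865 = 7.339 m/s.

No — it strikes the obstacle at 7.3 m/s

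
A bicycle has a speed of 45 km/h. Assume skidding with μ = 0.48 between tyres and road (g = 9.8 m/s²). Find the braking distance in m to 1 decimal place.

Braking distance ≈ 16.6 m

45 km/h ÷ 3.6 = 12.5000 m/s.
a = μg = 0.48 × 9.8 = 4.704 m/s².
Braking distance = v²/(2a) = 12.5000² / (2 × 4.704) = 156.250 / 9.408 = 16.608 m.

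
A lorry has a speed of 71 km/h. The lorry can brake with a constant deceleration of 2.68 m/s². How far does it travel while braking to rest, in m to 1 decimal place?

71 km/h ÷ 3.6 = 19.7222 m/s.
Braking distance = v²/(2a) = 19.7222² / (2 × 2.680) = 388.965 / 5.360 = 72.568 m.

Braking distance ≈ 72.6 m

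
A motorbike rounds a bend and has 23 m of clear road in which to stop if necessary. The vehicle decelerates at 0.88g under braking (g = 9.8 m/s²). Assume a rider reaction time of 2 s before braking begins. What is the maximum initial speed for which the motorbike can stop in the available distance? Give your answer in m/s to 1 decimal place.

a = 0.88 × 9.8 = 8.624 m/s².
Stopping distance: v·t_r + v²/(2a) = 23 with t_r = 2 s and a = 8.624 m/s².
So v² + 34.496 v − 396.70 = 0.
Positive root: v = −a·t_r + √((a·t_r)² + 2a·d) = −17.248 + √(297.494 + 396.70) = 9.0996 m/s.

Maximum speed ≈ 9.1 m/s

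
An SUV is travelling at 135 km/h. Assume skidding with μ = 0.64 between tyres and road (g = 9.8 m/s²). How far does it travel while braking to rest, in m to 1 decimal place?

135 km/h ÷ 3.6 = 37.5000 m/s.
a = μg = 0.64 × 9.8 = 6.272 m/s².
Braking distance = v²/(2a) = 37.5000² / (2 × 6.272) = 1406.250 / 12.544 = 112.105 m.

Braking distance ≈ 112.1 m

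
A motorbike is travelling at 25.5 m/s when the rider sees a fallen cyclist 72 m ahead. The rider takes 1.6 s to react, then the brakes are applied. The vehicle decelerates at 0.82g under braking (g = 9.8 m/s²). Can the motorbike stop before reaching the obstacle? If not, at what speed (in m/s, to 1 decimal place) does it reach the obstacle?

a = 0.82 × 9.8 = 8.036 m/s².
Reaction distance = 25.5000 × 1.6 = 40.800 m.
Braking distance needed to stop: v²/(2a) = 650.250 / 16.072 = 40.459 m, so total needed = 40.800 + 40.459 = 81.259 m > 72 m — it cannot stop.
Distance remaining when braking begins: 72 − 40.800 = 31.200 m.
v² = v₀² − 2a·d = 650.250 − 2 × 8.036 × 31.200 = 148.804 m²/s².
v = √148.804 = 12.199 m/s.

No — it strikes the obstacle at 12.2 m/s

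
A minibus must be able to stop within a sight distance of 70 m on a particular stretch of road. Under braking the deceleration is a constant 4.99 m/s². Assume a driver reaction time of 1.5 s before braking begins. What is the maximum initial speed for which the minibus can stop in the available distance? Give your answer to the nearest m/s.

Maximum speed ≈ 20 m/s

Stopping distance: v·t_r + v²/(2a) = 70 with t_r = 1.5 s and a = 4.990 m/s².
So v² + 14.970 v − 698.60 = 0.
Positive root: v = −a·t_r + √((a·t_r)² + 2a·d) = −7.485 + √(56.025 + 698.60) = 19.9854 m/s.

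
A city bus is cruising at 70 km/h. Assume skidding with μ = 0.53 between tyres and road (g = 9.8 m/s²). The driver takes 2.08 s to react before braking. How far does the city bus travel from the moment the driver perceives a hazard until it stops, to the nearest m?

70 km/h ÷ 3.6 = 19.4444 m/s.
a = μg = 0.53 × 9.8 = 5.194 m/s².
Reaction distance = v·t_r = 19.4444 × 2.08 = 40.444 m.
Braking distance = v²/(2a) = 19.4444² / (2 × 5.194) = 378.085 / 10.388 = 36.396 m.
Total = 40.444 + 36.396 = 76.840 m.

Total stopping distance ≈ 77 m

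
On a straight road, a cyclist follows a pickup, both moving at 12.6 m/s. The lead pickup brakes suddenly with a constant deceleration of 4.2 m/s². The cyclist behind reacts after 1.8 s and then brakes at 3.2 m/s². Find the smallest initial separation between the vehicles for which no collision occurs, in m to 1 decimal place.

Leader travels v²/(2a_L) = 158.760 / 8.400 = 18.900 m before stopping.
Follower covers v·t_r = 12.6000 × 1.8 = 22.680 m while reacting, then v²/(2a_F) = 158.760 / 6.400 = 24.806 m while braking, for a total of 22.680 + 24.806 = 47.486 m.
Since a_F ≤ a_L and the follower starts braking later, the follower is never slower than the leader, so the closest approach is when both have stopped.
Minimum gap = 47.486 − 18.900 = 28.586 m.

Minimum gap ≈ 28.6 m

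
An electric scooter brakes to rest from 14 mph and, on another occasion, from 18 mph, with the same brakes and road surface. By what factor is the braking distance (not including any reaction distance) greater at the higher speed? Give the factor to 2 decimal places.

Braking distance d = v²/(2a), so with a fixed, d ∝ v².
Factor = (18/14)² = 1.2857² = 1.6530.

Factor ≈ 1.65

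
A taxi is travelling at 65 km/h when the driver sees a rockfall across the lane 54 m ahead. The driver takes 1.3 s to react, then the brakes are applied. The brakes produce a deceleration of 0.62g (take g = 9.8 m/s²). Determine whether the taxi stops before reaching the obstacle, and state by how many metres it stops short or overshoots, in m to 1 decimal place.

65 km/h ÷ 3.6 = 18.0556 m/s.
a = 0.62 × 9.8 = 6.076 m/s².
Reaction distance = 18.0556 × 1.3 = 23.472 m.
Braking distance = v²/(2a) = 326.005 / 12.152 = 26.827 m.
Total stopping distance = 23.472 + 26.827 = 50.299 m, vs 54 m available — it stops with 54 − 50.299 = 3.701 m to spare.

Yes — it stops 3.7 m short of the obstacle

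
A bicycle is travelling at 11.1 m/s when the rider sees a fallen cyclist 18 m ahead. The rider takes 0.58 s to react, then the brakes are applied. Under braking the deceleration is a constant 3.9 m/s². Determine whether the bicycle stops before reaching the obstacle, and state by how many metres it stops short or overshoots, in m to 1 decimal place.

No — it overshoots by 4.2 m

Reaction distance = 11.1000 × 0.58 = 6.438 m.
Braking distance = v²/(2a) = 123.210 / 7.800 = 15.796 m.
Total stopping distance = 6.438 + 15.796 = 22.234 m, vs 18 m available — it cannot stop in time and overshoots by 22.234 − 18 = 4.234 m.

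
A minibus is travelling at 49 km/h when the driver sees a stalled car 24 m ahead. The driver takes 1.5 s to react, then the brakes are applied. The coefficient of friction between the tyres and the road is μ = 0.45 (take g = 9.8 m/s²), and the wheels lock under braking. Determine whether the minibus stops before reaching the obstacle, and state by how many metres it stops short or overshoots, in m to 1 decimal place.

No — it overshoots by 17.4 m

49 km/h ÷ 3.6 = 13.6111 m/s.
a = μg = 0.45 × 9.8 = 4.410 m/s².
Reaction distance = 13.6111 × 1.5 = 20.417 m.
Braking distance = v²/(2a) = 185.262 / 8.820 = 21.005 m.
Total stopping distance = 20.417 + 21.005 = 41.422 m, vs 24 m available — it cannot stop in time and overshoots by 41.422 − 24 = 17.422 m.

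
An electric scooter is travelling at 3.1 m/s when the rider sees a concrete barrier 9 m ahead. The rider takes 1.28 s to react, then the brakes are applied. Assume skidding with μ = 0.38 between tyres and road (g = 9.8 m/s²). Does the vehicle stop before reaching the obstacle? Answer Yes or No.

a = μg = 0.38 × 9.8 = 3.724 m/s².
Reaction distance = 3.1000 × 1.28 = 3.968 m.
Braking distance = v²/(2a) = 9.610 / 7.448 = 1.290 m.
Total stopping distance = 3.968 + 1.290 = 5.258 m, vs 9 m available — it stops with 9 − 5.258 = 3.742 m to spare.

Yes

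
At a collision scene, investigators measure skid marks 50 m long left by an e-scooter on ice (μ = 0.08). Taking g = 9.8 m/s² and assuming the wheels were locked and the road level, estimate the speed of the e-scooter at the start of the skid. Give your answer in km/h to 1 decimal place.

Initial speed ≈ 31.9 km/h

Deceleration a = μg = 0.08 × 9.8 = 0.784 m/s².
v = √(2a·d) = √(2 × 0.784 × 50) = √78.400 = 8.8544 m/s.
= 8.8544 × 3.6 = 31.876 km/h.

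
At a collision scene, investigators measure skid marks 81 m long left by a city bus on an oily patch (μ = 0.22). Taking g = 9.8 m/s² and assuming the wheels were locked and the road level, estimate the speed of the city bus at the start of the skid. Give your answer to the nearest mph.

Deceleration a = μg = 0.22 × 9.8 = 2.156 m/s².
v = √(2a·d) = √(2 × 2.156 × 81) = √349.272 = 18.6888 m/s.
= 18.6888 ÷ 0.44704 = 41.806 mph.

Initial speed ≈ 42 mph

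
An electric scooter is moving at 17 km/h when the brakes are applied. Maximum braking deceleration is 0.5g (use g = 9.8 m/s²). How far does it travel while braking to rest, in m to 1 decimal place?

17 km/h ÷ 3.6 = 4.7222 m/s.
a = 0.5 × 9.8 = 4.900 m/s².
Braking distance = v²/(2a) = 4.7222² / (2 × 4.900) = 22.299 / 9.800 = 2.275 m.

Braking distance ≈ 2.3 m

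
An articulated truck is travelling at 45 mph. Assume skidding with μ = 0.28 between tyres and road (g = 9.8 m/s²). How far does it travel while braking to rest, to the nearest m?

Braking distance ≈ 74 m

45 mph × 0.44704 = 20.1168 m/s.
a = μg = 0.28 × 9.8 = 2.744 m/s².
Braking distance = v²/(2a) = 20.1168² / (2 × 2.744) = 404.686 / 5.488 = 73.740 m.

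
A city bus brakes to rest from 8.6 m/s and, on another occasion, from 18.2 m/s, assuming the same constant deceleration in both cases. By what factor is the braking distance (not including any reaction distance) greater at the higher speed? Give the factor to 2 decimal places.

Braking distance d = v²/(2a), so with a fixed, d ∝ v².
Factor = (18.2/8.6)² = 2.1163² = 4.4787.

Factor ≈ 4.48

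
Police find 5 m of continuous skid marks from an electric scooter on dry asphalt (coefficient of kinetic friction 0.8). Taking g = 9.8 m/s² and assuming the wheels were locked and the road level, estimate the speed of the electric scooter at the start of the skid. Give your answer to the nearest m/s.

Deceleration a = μg = 0.8 × 9.8 = 7.840 m/s².
v = √(2a·d) = √(2 × 7.840 × 5) = √78.400 = 8.8544 m/s.

Initial speed ≈ 9 m/s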